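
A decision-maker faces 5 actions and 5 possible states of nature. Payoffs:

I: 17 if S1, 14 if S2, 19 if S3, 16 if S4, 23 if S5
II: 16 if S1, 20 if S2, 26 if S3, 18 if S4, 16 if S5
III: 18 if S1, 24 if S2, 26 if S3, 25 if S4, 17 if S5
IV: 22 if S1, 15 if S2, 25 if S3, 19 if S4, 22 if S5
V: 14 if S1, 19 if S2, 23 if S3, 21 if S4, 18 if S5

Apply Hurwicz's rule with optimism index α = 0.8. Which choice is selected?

III

I: 0.8·23 + 0.2·14 = 21.2
II: 0.8·26 + 0.2·16 = 24
III: 0.8·26 + 0.2·17 = 24.2
IV: 0.8·25 + 0.2·15 = 23
V: 0.8·23 + 0.2·14 = 21.2
Highest Hurwicz score = 24.2 → III.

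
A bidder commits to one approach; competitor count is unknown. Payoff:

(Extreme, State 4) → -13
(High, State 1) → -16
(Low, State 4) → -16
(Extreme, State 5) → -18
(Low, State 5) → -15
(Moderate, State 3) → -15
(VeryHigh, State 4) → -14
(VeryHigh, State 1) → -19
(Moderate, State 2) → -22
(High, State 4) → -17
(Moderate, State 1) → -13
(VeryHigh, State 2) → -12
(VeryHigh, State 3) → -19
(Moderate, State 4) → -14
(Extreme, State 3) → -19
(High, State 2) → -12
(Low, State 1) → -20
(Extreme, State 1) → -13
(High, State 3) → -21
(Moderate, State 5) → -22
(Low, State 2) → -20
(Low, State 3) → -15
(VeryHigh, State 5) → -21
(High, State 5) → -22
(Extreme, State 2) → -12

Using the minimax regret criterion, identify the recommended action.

Column bests: State 1=-13, State 2=-12, State 3=-15, State 4=-13, State 5=-15.
Low regrets: 7, 8, 0, 3, 0 → max 8
Moderate regrets: 0, 10, 0, 1, 7 → max 10
High regrets: 3, 0, 6, 4, 7 → max 7
VeryHigh regrets: 6, 0, 4, 1, 6 → max 6
Extreme regrets: 0, 0, 4, 0, 3 → max 4
Smallest max regret = 4 → Extreme.

Extreme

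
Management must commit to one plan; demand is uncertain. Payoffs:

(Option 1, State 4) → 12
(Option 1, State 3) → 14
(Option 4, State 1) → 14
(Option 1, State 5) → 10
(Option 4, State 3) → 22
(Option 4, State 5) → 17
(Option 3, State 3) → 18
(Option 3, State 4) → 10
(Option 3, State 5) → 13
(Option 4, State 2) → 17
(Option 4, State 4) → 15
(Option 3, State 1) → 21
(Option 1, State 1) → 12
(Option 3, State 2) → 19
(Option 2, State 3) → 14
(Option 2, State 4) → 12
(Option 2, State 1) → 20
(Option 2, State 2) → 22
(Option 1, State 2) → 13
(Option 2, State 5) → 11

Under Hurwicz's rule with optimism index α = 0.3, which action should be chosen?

Option 4

Option 1: 0.3·14 + 0.7·10 = 11.2
Option 2: 0.3·22 + 0.7·11 = 14.3
Option 3: 0.3·21 + 0.7·10 = 13.3
Option 4: 0.3·22 + 0.7·14 = 16.4
Highest Hurwicz score = 16.4 → Option 4.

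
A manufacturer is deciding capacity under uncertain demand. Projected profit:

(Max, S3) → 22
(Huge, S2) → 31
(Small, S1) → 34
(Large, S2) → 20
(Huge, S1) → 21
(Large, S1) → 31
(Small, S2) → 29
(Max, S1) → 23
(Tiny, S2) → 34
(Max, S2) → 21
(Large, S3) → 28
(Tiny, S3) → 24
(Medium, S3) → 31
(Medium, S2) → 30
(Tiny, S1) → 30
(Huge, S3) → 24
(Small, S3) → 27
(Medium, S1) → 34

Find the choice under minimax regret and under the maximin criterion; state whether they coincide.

Column bests: S1=34, S2=34, S3=31.
Tiny regrets: 4, 0, 7 → max 7
Small regrets: 0, 5, 4 → max 5
Medium regrets: 0, 4, 0 → max 4
Large regrets: 3, 14, 3 → max 14
Huge regrets: 13, 3, 7 → max 13
Max regrets: 11, 13, 9 → max 13
Smallest max regret = 4 → Medium.
Row minima: Tiny=24, Small=27, Medium=30, Large=20, Huge=21, Max=21
Best worst-case = 30 → Medium.

minimax regret → Medium; maximin → Medium (agree)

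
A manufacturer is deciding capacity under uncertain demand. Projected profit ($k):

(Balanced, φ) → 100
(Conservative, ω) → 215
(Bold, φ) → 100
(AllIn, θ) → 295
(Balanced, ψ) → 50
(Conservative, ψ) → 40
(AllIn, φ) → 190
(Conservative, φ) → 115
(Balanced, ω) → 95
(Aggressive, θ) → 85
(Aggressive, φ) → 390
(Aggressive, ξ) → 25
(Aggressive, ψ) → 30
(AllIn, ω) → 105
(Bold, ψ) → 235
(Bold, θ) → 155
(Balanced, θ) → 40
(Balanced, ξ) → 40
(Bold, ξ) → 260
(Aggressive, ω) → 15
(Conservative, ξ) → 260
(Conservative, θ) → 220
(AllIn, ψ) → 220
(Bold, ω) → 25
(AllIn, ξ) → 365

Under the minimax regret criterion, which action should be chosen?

Column bests: θ=295, φ=390, ψ=235, ω=215, ξ=365.
Conservative regrets: 75, 275, 195, 0, 105 → max 275
Balanced regrets: 255, 290, 185, 120, 325 → max 325
Aggressive regrets: 210, 0, 205, 200, 340 → max 340
Bold regrets: 140, 290, 0, 190, 105 → max 290
AllIn regrets: 0, 200, 15, 110, 0 → max 200
Smallest max regret = 200 → AllIn.

AllIn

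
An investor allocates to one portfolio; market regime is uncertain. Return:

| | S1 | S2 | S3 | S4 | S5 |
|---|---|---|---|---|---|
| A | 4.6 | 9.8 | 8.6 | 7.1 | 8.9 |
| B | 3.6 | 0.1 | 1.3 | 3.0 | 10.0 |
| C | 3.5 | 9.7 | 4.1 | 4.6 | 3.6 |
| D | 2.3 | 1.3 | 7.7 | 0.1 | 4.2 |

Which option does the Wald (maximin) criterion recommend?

Row minima: A=4.6, B=0.1, C=3.5, D=0.1
Best worst-case = 4.6 → A.

A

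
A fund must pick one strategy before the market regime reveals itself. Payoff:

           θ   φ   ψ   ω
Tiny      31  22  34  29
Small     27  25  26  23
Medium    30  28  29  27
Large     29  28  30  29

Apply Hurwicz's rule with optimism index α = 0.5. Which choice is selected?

Large

Tiny: 0.5·34 + 0.5·22 = 28
Small: 0.5·27 + 0.5·23 = 25
Medium: 0.5·30 + 0.5·27 = 28.5
Large: 0.5·30 + 0.5·28 = 29
Highest Hurwicz score = 29 → Large.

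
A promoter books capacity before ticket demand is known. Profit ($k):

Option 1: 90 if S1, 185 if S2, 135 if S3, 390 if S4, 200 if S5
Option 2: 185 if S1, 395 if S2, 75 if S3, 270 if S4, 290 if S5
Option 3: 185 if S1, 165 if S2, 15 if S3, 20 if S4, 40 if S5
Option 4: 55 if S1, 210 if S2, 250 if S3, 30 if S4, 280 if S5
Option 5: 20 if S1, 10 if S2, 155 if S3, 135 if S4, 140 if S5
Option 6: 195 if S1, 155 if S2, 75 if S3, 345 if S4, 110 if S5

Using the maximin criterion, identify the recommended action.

Option 1

Row minima: Option 1=90, Option 2=75, Option 3=15, Option 4=30, Option 5=10, Option 6=75
Best worst-case = 90 → Option 1.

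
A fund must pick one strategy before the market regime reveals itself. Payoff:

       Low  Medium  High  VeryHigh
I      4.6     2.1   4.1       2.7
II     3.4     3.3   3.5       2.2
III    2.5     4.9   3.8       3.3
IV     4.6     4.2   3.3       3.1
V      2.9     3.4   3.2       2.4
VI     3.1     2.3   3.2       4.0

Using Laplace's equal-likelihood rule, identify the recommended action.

IV

Row averages: I=3.375, II=3.1, III=3.625, IV=3.8, V=2.975, VI=3.15
Highest average = 3.8 → IV.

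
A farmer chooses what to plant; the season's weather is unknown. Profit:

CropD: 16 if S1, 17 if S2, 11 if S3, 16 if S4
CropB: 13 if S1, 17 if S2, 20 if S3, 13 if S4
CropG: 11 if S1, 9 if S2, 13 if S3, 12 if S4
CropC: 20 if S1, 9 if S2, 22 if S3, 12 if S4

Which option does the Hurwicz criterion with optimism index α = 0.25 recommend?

CropB

CropD: 0.25·17 + 0.75·11 = 12.5
CropB: 0.25·20 + 0.75·13 = 14.75
CropG: 0.25·13 + 0.75·9 = 10
CropC: 0.25·22 + 0.75·9 = 12.25
Highest Hurwicz score = 14.75 → CropB.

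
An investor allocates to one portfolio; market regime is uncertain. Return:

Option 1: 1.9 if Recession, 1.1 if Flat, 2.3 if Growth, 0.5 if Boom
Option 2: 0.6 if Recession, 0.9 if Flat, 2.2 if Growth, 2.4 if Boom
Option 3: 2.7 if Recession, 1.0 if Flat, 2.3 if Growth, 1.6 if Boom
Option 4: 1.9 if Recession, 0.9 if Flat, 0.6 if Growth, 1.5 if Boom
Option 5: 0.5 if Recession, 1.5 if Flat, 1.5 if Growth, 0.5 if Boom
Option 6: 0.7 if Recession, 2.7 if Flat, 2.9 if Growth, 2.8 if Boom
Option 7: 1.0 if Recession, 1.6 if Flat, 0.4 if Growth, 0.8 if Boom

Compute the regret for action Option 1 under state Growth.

Best payoff under Growth is 2.9.
Regret = 2.9 − 2.3 = 0.6.

0.6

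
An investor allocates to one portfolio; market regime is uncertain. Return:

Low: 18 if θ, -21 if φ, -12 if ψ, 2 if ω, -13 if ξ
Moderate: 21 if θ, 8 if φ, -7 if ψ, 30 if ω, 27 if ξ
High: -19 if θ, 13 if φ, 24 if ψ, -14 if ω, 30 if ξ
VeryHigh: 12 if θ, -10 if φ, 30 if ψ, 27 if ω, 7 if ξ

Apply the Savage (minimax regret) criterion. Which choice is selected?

VeryHigh

Column bests: θ=21, φ=13, ψ=30, ω=30, ξ=30.
Low regrets: 3, 34, 42, 28, 43 → max 43
Moderate regrets: 0, 5, 37, 0, 3 → max 37
High regrets: 40, 0, 6, 44, 0 → max 44
VeryHigh regrets: 9, 23, 0, 3, 23 → max 23
Smallest max regret = 23 → VeryHigh.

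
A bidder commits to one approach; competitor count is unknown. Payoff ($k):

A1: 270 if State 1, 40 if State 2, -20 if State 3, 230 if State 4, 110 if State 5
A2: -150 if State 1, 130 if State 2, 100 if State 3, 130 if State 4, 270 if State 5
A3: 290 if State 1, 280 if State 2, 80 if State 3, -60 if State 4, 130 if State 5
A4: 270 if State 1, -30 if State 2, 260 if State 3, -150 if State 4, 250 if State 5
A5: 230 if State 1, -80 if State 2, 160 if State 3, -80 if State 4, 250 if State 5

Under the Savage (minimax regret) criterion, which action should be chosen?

Column bests: State 1=290, State 2=280, State 3=260, State 4=230, State 5=270.
A1 regrets: 20, 240, 280, 0, 160 → max 280
A2 regrets: 440, 150, 160, 100, 0 → max 440
A3 regrets: 0, 0, 180, 290, 140 → max 290
A4 regrets: 20, 310, 0, 380, 20 → max 380
A5 regrets: 60, 360, 100, 310, 20 → max 360
Smallest max regret = 280 → A1.

A1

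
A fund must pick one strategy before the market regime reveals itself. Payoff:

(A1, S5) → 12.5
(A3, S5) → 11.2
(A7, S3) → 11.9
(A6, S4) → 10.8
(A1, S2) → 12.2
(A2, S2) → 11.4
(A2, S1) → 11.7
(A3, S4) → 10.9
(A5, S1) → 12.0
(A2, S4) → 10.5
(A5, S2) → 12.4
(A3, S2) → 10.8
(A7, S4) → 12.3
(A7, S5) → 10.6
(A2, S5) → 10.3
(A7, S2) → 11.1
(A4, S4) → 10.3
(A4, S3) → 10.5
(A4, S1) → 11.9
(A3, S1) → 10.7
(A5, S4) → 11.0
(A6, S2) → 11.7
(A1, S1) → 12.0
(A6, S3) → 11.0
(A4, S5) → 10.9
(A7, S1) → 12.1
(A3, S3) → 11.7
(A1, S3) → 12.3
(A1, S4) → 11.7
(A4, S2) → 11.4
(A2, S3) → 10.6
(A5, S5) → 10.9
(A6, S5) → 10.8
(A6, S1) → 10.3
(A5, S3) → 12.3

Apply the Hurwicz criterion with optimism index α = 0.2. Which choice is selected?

A1: 0.2·12.5 + 0.8·11.7 = 11.86
A2: 0.2·11.7 + 0.8·10.3 = 10.58
A3: 0.2·11.7 + 0.8·10.7 = 10.9
A4: 0.2·11.9 + 0.8·10.3 = 10.62
A5: 0.2·12.4 + 0.8·10.9 = 11.2
A6: 0.2·11.7 + 0.8·10.3 = 10.58
A7: 0.2·12.3 + 0.8·10.6 = 10.94
Highest Hurwicz score = 11.86 → A1.

A1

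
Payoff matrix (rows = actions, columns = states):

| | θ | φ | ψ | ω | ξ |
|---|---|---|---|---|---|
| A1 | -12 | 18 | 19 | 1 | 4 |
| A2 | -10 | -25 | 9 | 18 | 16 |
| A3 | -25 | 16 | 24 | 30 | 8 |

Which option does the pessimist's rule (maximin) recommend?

Row minima: A1=-12, A2=-25, A3=-25
Best worst-case = -12 → A1.

A1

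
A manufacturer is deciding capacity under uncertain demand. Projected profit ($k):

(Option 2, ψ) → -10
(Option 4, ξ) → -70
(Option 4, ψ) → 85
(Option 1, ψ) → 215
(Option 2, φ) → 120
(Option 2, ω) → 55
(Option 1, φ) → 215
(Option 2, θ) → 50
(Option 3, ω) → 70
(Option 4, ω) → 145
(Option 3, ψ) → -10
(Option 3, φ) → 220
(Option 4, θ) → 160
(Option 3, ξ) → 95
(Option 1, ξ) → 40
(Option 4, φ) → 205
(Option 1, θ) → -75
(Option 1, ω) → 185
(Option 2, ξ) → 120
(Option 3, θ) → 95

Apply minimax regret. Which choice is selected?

Option 4

Column bests: θ=160, φ=220, ψ=215, ω=185, ξ=120.
Option 1 regrets: 235, 5, 0, 0, 80 → max 235
Option 2 regrets: 110, 100, 225, 130, 0 → max 225
Option 3 regrets: 65, 0, 225, 115, 25 → max 225
Option 4 regrets: 0, 15, 130, 40, 190 → max 190
Smallest max regret = 190 → Option 4.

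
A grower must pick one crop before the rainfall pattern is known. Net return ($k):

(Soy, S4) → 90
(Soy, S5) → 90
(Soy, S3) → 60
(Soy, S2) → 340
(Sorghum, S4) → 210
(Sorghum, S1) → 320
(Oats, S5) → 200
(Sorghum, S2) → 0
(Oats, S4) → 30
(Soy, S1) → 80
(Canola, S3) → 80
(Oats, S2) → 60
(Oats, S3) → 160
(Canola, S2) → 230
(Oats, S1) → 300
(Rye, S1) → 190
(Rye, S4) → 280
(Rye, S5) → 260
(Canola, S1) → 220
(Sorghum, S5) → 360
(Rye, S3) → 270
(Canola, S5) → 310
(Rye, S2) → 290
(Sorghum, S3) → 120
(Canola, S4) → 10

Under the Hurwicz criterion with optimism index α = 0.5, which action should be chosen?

Rye: 0.5·290 + 0.5·190 = 240
Canola: 0.5·310 + 0.5·10 = 160
Soy: 0.5·340 + 0.5·60 = 200
Sorghum: 0.5·360 + 0.5·0 = 180
Oats: 0.5·300 + 0.5·30 = 165
Highest Hurwicz score = 240 → Rye.

Rye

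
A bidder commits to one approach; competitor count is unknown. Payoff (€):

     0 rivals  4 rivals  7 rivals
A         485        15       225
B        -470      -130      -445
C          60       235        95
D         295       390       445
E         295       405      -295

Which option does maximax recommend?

A

Row maxima: A=485, B=-130, C=235, D=445, E=405
Best best-case = 485 → A.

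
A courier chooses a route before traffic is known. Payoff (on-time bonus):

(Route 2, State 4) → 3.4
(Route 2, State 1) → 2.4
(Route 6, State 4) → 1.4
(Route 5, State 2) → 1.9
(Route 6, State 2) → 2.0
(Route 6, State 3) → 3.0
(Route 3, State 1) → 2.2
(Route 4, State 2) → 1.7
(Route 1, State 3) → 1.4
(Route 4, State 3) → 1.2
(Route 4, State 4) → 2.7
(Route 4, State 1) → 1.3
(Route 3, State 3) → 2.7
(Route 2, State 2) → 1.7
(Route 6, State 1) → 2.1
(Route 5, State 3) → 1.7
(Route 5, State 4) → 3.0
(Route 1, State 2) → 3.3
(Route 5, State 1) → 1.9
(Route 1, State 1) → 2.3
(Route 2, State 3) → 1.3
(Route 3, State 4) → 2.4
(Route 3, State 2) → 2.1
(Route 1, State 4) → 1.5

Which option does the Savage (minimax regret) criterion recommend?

Column bests: State 1=2.4, State 2=3.3, State 3=3.0, State 4=3.4.
Route 1 regrets: 0.1, 0.0, 1.6, 1.9 → max 1.9
Route 2 regrets: 0.0, 1.6, 1.7, 0.0 → max 1.7
Route 3 regrets: 0.2, 1.2, 0.3, 1.0 → max 1.2
Route 4 regrets: 1.1, 1.6, 1.8, 0.7 → max 1.8
Route 5 regrets: 0.5, 1.4, 1.3, 0.4 → max 1.4
Route 6 regrets: 0.3, 1.3, 0.0, 2.0 → max 2.0
Smallest max regret = 1.2 → Route 3.

Route 3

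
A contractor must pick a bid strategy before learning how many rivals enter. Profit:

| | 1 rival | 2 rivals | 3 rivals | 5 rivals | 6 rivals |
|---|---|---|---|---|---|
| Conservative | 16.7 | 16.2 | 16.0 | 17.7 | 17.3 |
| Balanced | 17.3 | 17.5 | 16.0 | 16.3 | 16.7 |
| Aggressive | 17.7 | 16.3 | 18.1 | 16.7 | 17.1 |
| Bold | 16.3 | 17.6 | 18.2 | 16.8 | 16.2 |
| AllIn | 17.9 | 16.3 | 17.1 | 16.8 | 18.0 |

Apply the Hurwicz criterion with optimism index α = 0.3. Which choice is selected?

Aggressive

Conservative: 0.3·17.7 + 0.7·16.0 = 16.51
Balanced: 0.3·17.5 + 0.7·16.0 = 16.45
Aggressive: 0.3·18.1 + 0.7·16.3 = 16.84
Bold: 0.3·18.2 + 0.7·16.2 = 16.8
AllIn: 0.3·18.0 + 0.7·16.3 = 16.81
Highest Hurwicz score = 16.84 → Aggressive.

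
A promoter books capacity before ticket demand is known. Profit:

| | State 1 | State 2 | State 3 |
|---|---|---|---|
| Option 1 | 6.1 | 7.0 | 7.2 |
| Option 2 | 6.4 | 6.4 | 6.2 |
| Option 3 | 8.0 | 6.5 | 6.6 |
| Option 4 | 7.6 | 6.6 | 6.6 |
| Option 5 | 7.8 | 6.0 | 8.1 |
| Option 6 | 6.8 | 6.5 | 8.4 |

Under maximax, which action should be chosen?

Row maxima: Option 1=7.2, Option 2=6.4, Option 3=8.0, Option 4=7.6, Option 5=8.1, Option 6=8.4
Best best-case = 8.4 → Option 6.

Option 6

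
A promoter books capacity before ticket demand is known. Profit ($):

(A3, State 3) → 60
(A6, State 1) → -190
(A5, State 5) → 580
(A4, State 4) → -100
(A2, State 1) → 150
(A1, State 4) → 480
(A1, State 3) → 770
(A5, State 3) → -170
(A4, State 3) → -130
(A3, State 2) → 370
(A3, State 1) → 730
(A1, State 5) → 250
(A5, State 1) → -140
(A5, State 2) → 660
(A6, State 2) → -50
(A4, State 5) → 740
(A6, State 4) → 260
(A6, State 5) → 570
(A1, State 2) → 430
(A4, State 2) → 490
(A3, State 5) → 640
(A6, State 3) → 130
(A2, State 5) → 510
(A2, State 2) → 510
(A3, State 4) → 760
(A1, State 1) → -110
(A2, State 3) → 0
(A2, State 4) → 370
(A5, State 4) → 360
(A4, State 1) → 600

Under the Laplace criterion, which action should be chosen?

Row averages: A1=364, A2=308, A3=512, A4=320, A5=258, A6=144
Highest average = 512 → A3.

A3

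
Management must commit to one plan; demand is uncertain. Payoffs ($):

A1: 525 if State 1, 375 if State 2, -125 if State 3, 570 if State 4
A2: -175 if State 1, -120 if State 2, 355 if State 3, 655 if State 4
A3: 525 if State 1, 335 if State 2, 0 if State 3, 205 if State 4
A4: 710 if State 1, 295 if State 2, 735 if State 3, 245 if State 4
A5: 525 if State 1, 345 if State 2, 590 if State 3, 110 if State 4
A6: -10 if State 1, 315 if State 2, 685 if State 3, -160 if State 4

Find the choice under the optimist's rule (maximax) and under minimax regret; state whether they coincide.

Row maxima: A1=570, A2=655, A3=525, A4=735, A5=590, A6=685
Best best-case = 735 → A4.
Column bests: State 1=710, State 2=375, State 3=735, State 4=655.
A1 regrets: 185, 0, 860, 85 → max 860
A2 regrets: 885, 495, 380, 0 → max 885
A3 regrets: 185, 40, 735, 450 → max 735
A4 regrets: 0, 80, 0, 410 → max 410
A5 regrets: 185, 30, 145, 545 → max 545
A6 regrets: 720, 60, 50, 815 → max 815
Smallest max regret = 410 → A4.

maximax → A4; minimax regret → A4 (agree)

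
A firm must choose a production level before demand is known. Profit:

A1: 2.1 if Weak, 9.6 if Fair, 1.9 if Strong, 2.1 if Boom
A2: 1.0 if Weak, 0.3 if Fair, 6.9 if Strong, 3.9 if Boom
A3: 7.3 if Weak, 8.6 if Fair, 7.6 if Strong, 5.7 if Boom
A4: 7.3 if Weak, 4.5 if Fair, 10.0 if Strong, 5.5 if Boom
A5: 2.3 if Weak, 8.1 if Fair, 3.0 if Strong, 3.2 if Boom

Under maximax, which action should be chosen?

A4

Row maxima: A1=9.6, A2=6.9, A3=8.6, A4=10.0, A5=8.1
Best best-case = 10.0 → A4.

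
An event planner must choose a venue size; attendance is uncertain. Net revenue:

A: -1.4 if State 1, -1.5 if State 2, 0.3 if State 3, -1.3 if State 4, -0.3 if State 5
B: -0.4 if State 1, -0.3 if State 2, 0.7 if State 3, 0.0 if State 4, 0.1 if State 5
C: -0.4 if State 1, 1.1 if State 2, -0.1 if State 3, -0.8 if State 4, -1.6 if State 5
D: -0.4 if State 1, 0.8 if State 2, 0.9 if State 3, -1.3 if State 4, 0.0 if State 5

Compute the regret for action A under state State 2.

Best payoff under State 2 is 1.1.
Regret = 1.1 − (-1.5) = 2.6.

2.6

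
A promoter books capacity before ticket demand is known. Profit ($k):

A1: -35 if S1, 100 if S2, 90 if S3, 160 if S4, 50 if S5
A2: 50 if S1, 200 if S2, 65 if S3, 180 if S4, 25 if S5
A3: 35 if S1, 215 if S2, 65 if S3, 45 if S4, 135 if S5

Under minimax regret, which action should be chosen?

Column bests: S1=50, S2=215, S3=90, S4=180, S5=135.
A1 regrets: 85, 115, 0, 20, 85 → max 115
A2 regrets: 0, 15, 25, 0, 110 → max 110
A3 regrets: 15, 0, 25, 135, 0 → max 135
Smallest max regret = 110 → A2.

A2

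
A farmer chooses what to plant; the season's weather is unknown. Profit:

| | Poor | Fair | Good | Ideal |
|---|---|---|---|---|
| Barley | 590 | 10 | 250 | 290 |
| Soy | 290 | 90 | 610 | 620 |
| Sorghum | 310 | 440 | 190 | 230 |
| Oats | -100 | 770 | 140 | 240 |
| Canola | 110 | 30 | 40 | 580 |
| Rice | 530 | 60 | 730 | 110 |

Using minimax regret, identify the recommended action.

Sorghum

Column bests: Poor=590, Fair=770, Good=730, Ideal=620.
Barley regrets: 0, 760, 480, 330 → max 760
Soy regrets: 300, 680, 120, 0 → max 680
Sorghum regrets: 280, 330, 540, 390 → max 540
Oats regrets: 690, 0, 590, 380 → max 690
Canola regrets: 480, 740, 690, 40 → max 740
Rice regrets: 60, 710, 0, 510 → max 710
Smallest max regret = 540 → Sorghum.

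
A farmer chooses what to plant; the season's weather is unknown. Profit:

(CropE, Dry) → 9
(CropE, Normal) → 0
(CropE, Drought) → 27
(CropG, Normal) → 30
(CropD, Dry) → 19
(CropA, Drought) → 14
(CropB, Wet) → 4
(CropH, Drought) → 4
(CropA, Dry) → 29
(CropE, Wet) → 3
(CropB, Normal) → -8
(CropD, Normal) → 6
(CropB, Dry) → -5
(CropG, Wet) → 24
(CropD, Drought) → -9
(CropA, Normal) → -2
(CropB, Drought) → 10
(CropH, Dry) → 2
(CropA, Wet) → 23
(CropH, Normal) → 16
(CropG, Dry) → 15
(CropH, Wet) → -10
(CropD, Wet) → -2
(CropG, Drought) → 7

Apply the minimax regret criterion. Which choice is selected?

Column bests: Drought=27, Dry=29, Normal=30, Wet=24.
CropA regrets: 13, 0, 32, 1 → max 32
CropG regrets: 20, 14, 0, 0 → max 20
CropH regrets: 23, 27, 14, 34 → max 34
CropD regrets: 36, 10, 24, 26 → max 36
CropB regrets: 17, 34, 38, 20 → max 38
CropE regrets: 0, 20, 30, 21 → max 30
Smallest max regret = 20 → CropG.

CropG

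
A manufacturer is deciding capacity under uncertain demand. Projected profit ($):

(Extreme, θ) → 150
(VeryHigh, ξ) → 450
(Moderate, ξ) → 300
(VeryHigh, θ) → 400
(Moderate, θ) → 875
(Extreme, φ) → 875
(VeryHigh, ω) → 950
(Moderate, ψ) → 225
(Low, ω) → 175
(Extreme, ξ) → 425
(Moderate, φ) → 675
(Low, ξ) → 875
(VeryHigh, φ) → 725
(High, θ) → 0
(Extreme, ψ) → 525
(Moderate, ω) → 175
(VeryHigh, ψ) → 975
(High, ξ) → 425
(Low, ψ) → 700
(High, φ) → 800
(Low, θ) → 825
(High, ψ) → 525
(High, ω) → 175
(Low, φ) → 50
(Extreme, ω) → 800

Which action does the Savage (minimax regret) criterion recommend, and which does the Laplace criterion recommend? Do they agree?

minimax regret → VeryHigh; laplace → VeryHigh (agree)

Column bests: θ=875, φ=875, ψ=975, ω=950, ξ=875.
Low regrets: 50, 825, 275, 775, 0 → max 825
Moderate regrets: 0, 200, 750, 775, 575 → max 775
High regrets: 875, 75, 450, 775, 450 → max 875
VeryHigh regrets: 475, 150, 0, 0, 425 → max 475
Extreme regrets: 725, 0, 450, 150, 450 → max 725
Smallest max regret = 475 → VeryHigh.
Row averages: Low=525, Moderate=450, High=385, VeryHigh=700, Extreme=555
Highest average = 700 → VeryHigh.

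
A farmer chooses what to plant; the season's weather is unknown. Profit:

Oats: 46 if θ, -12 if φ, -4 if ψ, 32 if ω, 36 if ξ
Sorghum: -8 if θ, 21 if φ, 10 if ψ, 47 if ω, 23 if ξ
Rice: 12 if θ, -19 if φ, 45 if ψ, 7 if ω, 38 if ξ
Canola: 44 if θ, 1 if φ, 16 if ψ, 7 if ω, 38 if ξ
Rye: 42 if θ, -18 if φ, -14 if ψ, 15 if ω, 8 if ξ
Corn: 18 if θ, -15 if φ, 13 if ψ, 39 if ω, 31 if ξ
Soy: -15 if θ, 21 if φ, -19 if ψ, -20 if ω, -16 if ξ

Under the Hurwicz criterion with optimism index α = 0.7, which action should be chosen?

Canola

Oats: 0.7·46 + 0.3·(-12) = 28.6
Sorghum: 0.7·47 + 0.3·(-8) = 30.5
Rice: 0.7·45 + 0.3·(-19) = 25.8
Canola: 0.7·44 + 0.3·1 = 31.1
Rye: 0.7·42 + 0.3·(-18) = 24
Corn: 0.7·39 + 0.3·(-15) = 22.8
Soy: 0.7·21 + 0.3·(-20) = 8.7
Highest Hurwicz score = 31.1 → Canola.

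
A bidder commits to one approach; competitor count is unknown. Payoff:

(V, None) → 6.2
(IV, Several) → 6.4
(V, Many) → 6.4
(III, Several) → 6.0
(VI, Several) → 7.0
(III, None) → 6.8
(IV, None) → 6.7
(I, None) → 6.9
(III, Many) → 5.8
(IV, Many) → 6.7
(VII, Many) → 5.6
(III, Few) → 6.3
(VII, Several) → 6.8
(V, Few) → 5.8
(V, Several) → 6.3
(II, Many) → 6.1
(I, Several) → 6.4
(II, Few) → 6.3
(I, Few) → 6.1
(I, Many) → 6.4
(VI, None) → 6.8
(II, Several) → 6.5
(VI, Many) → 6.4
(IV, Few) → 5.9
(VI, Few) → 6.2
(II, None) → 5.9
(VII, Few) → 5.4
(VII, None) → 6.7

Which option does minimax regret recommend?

VI

Column bests: None=6.9, Few=6.3, Several=7.0, Many=6.7.
I regrets: 0.0, 0.2, 0.6, 0.3 → max 0.6
II regrets: 1.0, 0.0, 0.5, 0.6 → max 1.0
III regrets: 0.1, 0.0, 1.0, 0.9 → max 1.0
IV regrets: 0.2, 0.4, 0.6, 0.0 → max 0.6
V regrets: 0.7, 0.5, 0.7, 0.3 → max 0.7
VI regrets: 0.1, 0.1, 0.0, 0.3 → max 0.3
VII regrets: 0.2, 0.9, 0.2, 1.1 → max 1.1
Smallest max regret = 0.3 → VI.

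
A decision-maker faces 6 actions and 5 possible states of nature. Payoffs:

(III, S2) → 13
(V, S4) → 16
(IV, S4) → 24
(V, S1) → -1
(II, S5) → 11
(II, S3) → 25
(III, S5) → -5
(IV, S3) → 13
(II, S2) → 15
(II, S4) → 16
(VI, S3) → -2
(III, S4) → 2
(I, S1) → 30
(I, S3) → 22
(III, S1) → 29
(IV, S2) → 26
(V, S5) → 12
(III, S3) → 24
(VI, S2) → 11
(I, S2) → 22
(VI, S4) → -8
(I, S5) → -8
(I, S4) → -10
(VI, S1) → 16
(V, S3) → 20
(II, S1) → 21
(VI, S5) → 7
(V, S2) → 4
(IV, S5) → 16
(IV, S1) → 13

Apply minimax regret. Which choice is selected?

Column bests: S1=30, S2=26, S3=25, S4=24, S5=16.
I regrets: 0, 4, 3, 34, 24 → max 34
II regrets: 9, 11, 0, 8, 5 → max 11
III regrets: 1, 13, 1, 22, 21 → max 22
IV regrets: 17, 0, 12, 0, 0 → max 17
V regrets: 31, 22, 5, 8, 4 → max 31
VI regrets: 14, 15, 27, 32, 9 → max 32
Smallest max regret = 11 → II.

II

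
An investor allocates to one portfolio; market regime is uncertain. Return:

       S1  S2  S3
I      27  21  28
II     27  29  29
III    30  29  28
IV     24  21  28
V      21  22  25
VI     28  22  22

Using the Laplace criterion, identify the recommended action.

Row averages: I=76/3, II=85/3, III=29, IV=73/3, V=68/3, VI=24
Highest average = 29 → III.

III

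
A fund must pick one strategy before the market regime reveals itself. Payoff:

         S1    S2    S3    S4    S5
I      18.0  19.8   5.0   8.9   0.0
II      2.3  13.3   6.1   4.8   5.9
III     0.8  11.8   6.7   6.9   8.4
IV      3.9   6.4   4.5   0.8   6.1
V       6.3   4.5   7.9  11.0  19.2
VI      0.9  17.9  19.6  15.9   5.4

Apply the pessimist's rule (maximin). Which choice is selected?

Row minima: I=0.0, II=2.3, III=0.8, IV=0.8, V=4.5, VI=0.9
Best worst-case = 4.5 → V.

V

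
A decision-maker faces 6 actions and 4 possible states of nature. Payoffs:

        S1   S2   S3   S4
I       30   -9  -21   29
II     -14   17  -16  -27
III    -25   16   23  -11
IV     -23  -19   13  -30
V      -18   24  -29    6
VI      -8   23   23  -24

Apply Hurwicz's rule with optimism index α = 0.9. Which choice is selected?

I: 0.9·30 + 0.1·(-21) = 24.9
II: 0.9·17 + 0.1·(-27) = 12.6
III: 0.9·23 + 0.1·(-25) = 18.2
IV: 0.9·13 + 0.1·(-30) = 8.7
V: 0.9·24 + 0.1·(-29) = 18.7
VI: 0.9·23 + 0.1·(-24) = 18.3
Highest Hurwicz score = 24.9 → I.

I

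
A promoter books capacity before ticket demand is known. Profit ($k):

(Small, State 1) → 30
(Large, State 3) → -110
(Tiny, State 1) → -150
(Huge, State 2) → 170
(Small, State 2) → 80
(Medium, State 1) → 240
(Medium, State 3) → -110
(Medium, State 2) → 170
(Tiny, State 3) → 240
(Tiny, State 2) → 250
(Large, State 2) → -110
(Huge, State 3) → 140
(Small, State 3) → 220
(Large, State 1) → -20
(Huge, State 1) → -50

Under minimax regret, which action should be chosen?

Column bests: State 1=240, State 2=250, State 3=240.
Tiny regrets: 390, 0, 0 → max 390
Small regrets: 210, 170, 20 → max 210
Medium regrets: 0, 80, 350 → max 350
Large regrets: 260, 360, 350 → max 360
Huge regrets: 290, 80, 100 → max 290
Smallest max regret = 210 → Small.

Small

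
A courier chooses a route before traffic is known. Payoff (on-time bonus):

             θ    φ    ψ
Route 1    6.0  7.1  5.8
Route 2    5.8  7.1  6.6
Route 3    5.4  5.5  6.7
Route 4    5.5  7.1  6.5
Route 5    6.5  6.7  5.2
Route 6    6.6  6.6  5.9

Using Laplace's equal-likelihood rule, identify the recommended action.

Route 2

Row averages: Route 1=6.3, Route 2=6.5, Route 3=88/15, Route 4=191/30, Route 5=92/15, Route 6=191/30
Highest average = 6.5 → Route 2.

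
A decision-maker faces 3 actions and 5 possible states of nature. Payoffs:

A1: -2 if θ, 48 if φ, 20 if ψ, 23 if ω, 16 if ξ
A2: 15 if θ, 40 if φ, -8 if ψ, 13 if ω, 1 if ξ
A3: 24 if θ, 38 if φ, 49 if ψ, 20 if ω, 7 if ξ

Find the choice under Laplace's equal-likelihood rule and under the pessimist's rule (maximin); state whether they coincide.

Row averages: A1=21, A2=12.2, A3=27.6
Highest average = 27.6 → A3.
Row minima: A1=-2, A2=-8, A3=7
Best worst-case = 7 → A3.

laplace → A3; maximin → A3 (agree)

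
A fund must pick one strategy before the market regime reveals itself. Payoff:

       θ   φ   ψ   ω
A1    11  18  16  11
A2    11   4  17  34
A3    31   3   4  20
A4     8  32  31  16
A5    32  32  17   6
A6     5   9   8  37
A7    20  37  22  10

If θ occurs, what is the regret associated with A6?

Best payoff under θ is 32.
Regret = 32 − 5 = 27.

27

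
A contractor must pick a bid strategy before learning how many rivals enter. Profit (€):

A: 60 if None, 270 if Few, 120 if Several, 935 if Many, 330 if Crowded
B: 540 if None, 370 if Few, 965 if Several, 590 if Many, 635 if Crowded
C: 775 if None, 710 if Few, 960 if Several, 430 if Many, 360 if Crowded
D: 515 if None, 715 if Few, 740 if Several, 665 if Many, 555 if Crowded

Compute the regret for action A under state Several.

Best payoff under Several is 965.
Regret = 965 − 120 = 845.

845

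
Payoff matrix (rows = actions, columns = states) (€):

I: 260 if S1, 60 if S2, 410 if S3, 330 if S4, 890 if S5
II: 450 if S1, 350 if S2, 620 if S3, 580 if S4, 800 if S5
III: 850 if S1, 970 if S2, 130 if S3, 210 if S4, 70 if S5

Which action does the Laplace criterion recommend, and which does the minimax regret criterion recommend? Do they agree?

Row averages: I=390, II=560, III=446
Highest average = 560 → II.
Column bests: S1=850, S2=970, S3=620, S4=580, S5=890.
I regrets: 590, 910, 210, 250, 0 → max 910
II regrets: 400, 620, 0, 0, 90 → max 620
III regrets: 0, 0, 490, 370, 820 → max 820
Smallest max regret = 620 → II.

laplace → II; minimax regret → II (agree)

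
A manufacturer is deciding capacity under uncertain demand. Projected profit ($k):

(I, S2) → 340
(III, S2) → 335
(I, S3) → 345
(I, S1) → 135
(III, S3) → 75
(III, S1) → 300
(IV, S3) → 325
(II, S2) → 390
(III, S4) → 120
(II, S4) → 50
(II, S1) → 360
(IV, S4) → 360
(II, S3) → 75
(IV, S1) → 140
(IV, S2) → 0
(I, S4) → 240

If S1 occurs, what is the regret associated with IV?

220

Best payoff under S1 is 360.
Regret = 360 − 140 = 220.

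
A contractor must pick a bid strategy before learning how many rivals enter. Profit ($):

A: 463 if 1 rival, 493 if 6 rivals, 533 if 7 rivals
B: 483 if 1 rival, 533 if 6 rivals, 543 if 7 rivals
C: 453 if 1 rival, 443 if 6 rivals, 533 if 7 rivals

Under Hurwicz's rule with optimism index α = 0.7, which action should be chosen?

A: 0.7·533 + 0.3·463 = 512
B: 0.7·543 + 0.3·483 = 525
C: 0.7·533 + 0.3·443 = 506
Highest Hurwicz score = 525 → B.

B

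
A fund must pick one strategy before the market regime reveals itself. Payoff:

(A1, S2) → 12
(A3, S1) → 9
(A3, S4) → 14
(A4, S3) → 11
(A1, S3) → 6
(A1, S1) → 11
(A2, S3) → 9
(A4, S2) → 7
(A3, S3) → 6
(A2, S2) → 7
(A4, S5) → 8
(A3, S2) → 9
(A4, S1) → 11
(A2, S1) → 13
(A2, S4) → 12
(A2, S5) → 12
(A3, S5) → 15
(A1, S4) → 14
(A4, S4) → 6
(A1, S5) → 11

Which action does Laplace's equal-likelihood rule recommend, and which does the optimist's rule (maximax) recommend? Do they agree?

Row averages: A1=10.8, A2=10.6, A3=10.6, A4=8.6
Highest average = 10.8 → A1.
Row maxima: A1=14, A2=13, A3=15, A4=11
Best best-case = 15 → A3.

laplace → A1; maximax → A3 (disagree)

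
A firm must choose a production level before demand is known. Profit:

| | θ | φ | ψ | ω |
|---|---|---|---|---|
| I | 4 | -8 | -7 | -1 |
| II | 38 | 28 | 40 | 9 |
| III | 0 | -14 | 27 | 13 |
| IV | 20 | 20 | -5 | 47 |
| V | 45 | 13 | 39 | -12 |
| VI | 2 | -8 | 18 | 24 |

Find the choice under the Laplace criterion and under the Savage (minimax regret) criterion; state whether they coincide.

Row averages: I=-3, II=28.75, III=6.5, IV=20.5, V=21.25, VI=9
Highest average = 28.75 → II.
Column bests: θ=45, φ=28, ψ=40, ω=47.
I regrets: 41, 36, 47, 48 → max 48
II regrets: 7, 0, 0, 38 → max 38
III regrets: 45, 42, 13, 34 → max 45
IV regrets: 25, 8, 45, 0 → max 45
V regrets: 0, 15, 1, 59 → max 59
VI regrets: 43, 36, 22, 23 → max 43
Smallest max regret = 38 → II.

laplace → II; minimax regret → II (agree)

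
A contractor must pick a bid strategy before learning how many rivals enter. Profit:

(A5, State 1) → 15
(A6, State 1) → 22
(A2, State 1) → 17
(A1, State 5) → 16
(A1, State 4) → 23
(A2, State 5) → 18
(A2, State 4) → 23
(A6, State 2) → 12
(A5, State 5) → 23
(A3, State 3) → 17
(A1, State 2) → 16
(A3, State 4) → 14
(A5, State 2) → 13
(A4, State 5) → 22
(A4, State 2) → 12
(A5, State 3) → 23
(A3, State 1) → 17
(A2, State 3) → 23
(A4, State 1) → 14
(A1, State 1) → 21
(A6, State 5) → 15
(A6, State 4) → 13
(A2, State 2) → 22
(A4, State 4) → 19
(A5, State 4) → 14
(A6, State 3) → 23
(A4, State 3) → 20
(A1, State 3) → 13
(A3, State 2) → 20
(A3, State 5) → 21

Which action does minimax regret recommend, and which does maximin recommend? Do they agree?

minimax regret → A2; maximin → A2 (agree)

Column bests: State 1=22, State 2=22, State 3=23, State 4=23, State 5=23.
A1 regrets: 1, 6, 10, 0, 7 → max 10
A2 regrets: 5, 0, 0, 0, 5 → max 5
A3 regrets: 5, 2, 6, 9, 2 → max 9
A4 regrets: 8, 10, 3, 4, 1 → max 10
A5 regrets: 7, 9, 0, 9, 0 → max 9
A6 regrets: 0, 10, 0, 10, 8 → max 10
Smallest max regret = 5 → A2.
Row minima: A1=13, A2=17, A3=14, A4=12, A5=13, A6=12
Best worst-case = 17 → A2.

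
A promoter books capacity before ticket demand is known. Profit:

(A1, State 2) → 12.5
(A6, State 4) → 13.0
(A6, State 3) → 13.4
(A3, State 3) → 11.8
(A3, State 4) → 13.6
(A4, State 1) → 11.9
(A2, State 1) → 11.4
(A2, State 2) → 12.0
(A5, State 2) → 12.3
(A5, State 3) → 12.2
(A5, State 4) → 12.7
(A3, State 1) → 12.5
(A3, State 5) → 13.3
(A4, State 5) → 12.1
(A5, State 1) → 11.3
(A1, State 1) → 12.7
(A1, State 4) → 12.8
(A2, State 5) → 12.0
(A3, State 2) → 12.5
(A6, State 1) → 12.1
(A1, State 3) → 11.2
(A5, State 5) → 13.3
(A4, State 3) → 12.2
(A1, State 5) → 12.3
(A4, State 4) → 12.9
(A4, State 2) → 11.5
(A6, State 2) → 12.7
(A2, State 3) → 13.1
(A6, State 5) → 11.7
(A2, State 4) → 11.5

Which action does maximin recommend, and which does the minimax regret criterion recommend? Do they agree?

Row minima: A1=11.2, A2=11.4, A3=11.8, A4=11.5, A5=11.3, A6=11.7
Best worst-case = 11.8 → A3.
Column bests: State 1=12.7, State 2=12.7, State 3=13.4, State 4=13.6, State 5=13.3.
A1 regrets: 0.0, 0.2, 2.2, 0.8, 1.0 → max 2.2
A2 regrets: 1.3, 0.7, 0.3, 2.1, 1.3 → max 2.1
A3 regrets: 0.2, 0.2, 1.6, 0.0, 0.0 → max 1.6
A4 regrets: 0.8, 1.2, 1.2, 0.7, 1.2 → max 1.2
A5 regrets: 1.4, 0.4, 1.2, 0.9, 0.0 → max 1.4
A6 regrets: 0.6, 0.0, 0.0, 0.6, 1.6 → max 1.6
Smallest max regret = 1.2 → A4.

maximin → A3; minimax regret → A4 (disagree)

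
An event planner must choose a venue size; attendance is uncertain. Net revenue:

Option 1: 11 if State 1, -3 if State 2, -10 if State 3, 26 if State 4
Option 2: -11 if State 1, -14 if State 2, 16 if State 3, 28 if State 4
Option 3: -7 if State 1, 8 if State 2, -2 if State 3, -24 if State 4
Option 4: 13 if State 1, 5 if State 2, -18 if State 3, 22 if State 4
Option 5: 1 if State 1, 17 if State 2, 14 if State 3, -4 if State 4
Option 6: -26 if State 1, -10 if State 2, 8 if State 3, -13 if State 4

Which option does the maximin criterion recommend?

Row minima: Option 1=-10, Option 2=-14, Option 3=-24, Option 4=-18, Option 5=-4, Option 6=-26
Best worst-case = -4 → Option 5.

Option 5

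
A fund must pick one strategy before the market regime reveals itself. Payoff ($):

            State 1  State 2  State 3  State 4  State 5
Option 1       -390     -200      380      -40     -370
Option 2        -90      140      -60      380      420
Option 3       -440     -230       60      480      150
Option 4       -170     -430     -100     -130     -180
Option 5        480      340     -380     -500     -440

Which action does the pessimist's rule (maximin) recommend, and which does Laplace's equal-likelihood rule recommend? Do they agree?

maximin → Option 2; laplace → Option 2 (agree)

Row minima: Option 1=-390, Option 2=-90, Option 3=-440, Option 4=-430, Option 5=-500
Best worst-case = -90 → Option 2.
Row averages: Option 1=-124, Option 2=158, Option 3=4, Option 4=-202, Option 5=-100
Highest average = 158 → Option 2.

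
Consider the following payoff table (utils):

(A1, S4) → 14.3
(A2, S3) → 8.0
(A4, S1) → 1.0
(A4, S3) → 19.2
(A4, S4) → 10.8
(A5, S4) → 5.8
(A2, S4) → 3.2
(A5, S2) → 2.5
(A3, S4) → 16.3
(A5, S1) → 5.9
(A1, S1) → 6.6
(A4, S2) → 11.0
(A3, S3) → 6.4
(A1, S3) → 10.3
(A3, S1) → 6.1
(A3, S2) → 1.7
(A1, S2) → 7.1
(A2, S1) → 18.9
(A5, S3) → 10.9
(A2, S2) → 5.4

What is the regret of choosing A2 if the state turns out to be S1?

Best payoff under S1 is 18.9.
Regret = 18.9 − 18.9 = 0.0.

0.0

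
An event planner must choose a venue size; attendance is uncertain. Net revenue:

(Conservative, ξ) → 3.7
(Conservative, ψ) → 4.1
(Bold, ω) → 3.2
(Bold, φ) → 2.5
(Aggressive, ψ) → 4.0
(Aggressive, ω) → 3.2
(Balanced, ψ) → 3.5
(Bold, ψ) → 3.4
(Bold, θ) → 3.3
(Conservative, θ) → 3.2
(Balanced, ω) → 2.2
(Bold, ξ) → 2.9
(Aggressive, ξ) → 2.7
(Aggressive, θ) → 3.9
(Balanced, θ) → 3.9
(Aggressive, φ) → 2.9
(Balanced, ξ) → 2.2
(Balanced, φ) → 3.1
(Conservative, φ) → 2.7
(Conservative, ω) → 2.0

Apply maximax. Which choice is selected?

Row maxima: Conservative=4.1, Balanced=3.9, Aggressive=4.0, Bold=3.4
Best best-case = 4.1 → Conservative.

Conservative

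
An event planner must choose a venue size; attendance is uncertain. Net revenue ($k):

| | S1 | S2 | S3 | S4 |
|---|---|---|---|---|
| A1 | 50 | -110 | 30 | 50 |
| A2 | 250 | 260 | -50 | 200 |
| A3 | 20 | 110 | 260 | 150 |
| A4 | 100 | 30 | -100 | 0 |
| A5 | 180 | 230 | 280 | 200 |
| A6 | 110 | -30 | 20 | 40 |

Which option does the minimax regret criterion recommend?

A5

Column bests: S1=250, S2=260, S3=280, S4=200.
A1 regrets: 200, 370, 250, 150 → max 370
A2 regrets: 0, 0, 330, 0 → max 330
A3 regrets: 230, 150, 20, 50 → max 230
A4 regrets: 150, 230, 380, 200 → max 380
A5 regrets: 70, 30, 0, 0 → max 70
A6 regrets: 140, 290, 260, 160 → max 290
Smallest max regret = 70 → A5.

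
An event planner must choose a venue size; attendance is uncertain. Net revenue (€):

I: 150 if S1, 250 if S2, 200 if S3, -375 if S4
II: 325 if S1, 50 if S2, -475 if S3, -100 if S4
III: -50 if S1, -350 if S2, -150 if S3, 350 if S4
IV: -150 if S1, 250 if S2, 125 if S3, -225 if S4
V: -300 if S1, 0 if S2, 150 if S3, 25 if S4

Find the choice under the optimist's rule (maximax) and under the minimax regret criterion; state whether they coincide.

maximax → III; minimax regret → IV (disagree)

Row maxima: I=250, II=325, III=350, IV=250, V=150
Best best-case = 350 → III.
Column bests: S1=325, S2=250, S3=200, S4=350.
I regrets: 175, 0, 0, 725 → max 725
II regrets: 0, 200, 675, 450 → max 675
III regrets: 375, 600, 350, 0 → max 600
IV regrets: 475, 0, 75, 575 → max 575
V regrets: 625, 250, 50, 325 → max 625
Smallest max regret = 575 → IV.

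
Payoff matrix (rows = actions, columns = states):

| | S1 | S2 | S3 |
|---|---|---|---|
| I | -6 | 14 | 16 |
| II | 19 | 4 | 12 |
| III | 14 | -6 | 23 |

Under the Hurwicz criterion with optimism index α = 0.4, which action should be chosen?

II

I: 0.4·16 + 0.6·(-6) = 2.8
II: 0.4·19 + 0.6·4 = 10
III: 0.4·23 + 0.6·(-6) = 5.6
Highest Hurwicz score = 10 → II.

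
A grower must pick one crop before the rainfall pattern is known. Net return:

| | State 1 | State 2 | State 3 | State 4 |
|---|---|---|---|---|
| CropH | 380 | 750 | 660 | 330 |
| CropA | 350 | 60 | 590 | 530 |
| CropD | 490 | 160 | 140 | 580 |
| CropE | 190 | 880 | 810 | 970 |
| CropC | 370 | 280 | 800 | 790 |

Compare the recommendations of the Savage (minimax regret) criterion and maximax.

minimax regret → CropE; maximax → CropE (agree)

Column bests: State 1=490, State 2=880, State 3=810, State 4=970.
CropH regrets: 110, 130, 150, 640 → max 640
CropA regrets: 140, 820, 220, 440 → max 820
CropD regrets: 0, 720, 670, 390 → max 720
CropE regrets: 300, 0, 0, 0 → max 300
CropC regrets: 120, 600, 10, 180 → max 600
Smallest max regret = 300 → CropE.
Row maxima: CropH=750, CropA=590, CropD=580, CropE=970, CropC=800
Best best-case = 970 → CropE.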